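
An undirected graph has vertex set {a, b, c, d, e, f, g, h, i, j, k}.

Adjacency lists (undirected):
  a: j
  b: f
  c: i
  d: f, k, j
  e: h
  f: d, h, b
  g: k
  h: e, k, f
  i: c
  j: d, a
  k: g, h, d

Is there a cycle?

Yes

DFS, tracking each vertex's parent; an edge to a visited non-parent vertex closes a cycle.
Start from c:
visit c (parent –)
  visit i (parent c)
    i–c: parent, skip
visit a (parent –)
  visit j (parent a)
    visit d (parent j)
      visit f (parent d)
        f–d: parent, skip
        visit h (parent f)
          visit e (parent h)
            e–h: parent, skip
          visit k (parent h)
            visit g (parent k)
              g–k: parent, skip
            k–h: parent, skip
            k–d: d visited and ≠ parent → cycle
Cycle: d – f – h – k – d.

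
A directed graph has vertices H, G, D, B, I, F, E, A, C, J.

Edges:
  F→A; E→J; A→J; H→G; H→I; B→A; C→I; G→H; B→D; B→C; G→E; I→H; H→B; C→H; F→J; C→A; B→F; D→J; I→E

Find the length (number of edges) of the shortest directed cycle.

For each vertex v, BFS finds the shortest path from v back to v.
The shortest such closed walk is H → G → H, length 2.

2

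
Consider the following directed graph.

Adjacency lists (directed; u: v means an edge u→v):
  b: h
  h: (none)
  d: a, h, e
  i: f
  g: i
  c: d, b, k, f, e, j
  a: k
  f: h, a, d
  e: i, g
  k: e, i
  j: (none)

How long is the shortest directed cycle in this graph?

For each vertex v, BFS finds the shortest path from v back to v.
The shortest such closed walk is e → i → f → d → e, length 4.

4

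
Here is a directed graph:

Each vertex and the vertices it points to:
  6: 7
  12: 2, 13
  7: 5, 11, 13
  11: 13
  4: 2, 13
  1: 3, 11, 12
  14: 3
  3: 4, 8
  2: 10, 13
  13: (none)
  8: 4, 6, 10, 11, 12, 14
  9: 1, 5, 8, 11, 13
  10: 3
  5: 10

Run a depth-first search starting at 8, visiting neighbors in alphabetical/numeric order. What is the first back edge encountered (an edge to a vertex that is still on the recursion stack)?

3->4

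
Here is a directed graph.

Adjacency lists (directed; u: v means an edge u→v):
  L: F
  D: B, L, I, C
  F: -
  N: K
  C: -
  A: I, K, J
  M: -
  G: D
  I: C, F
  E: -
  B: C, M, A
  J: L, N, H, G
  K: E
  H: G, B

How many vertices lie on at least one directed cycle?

6

A vertex is on a directed cycle iff it belongs to a strongly connected component of size ≥ 2 (or has a self-loop).
The vertices on cycles are {A, B, D, G, H, J} — 6 in total.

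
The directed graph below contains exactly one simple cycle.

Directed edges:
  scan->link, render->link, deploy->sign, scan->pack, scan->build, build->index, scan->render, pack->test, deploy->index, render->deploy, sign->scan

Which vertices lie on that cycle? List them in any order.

scan, sign, deploy, render

DFS with gray/black marking from scan:
scan gray
  build gray
    index gray
    index black
  build black
  link gray
  link black
  render gray
    render→link: link black — skip
    deploy gray
      deploy→index: index black — skip
      sign gray
        sign→scan: scan is gray → back edge
Back edge closes the cycle scan → render → deploy → sign → scan; its vertices are {scan, sign, deploy, render}.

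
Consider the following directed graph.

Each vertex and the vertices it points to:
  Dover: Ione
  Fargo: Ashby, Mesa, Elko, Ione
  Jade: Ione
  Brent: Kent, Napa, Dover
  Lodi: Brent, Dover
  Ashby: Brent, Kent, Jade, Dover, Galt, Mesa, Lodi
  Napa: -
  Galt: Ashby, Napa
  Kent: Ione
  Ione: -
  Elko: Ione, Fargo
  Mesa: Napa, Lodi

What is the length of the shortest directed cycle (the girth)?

For each vertex v, BFS finds the shortest path from v back to v.
The shortest such closed walk is Fargo → Elko → Fargo, length 2.

2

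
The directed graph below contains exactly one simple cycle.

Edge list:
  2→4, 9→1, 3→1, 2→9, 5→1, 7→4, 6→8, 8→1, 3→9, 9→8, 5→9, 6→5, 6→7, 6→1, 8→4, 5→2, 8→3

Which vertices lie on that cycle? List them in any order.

DFS with gray/black marking from 8:
8 gray
  3 gray
    1 gray
    1 black
    9 gray
      9→1: 1 black — skip
      9→8: 8 is gray → back edge
Back edge closes the cycle 8 → 3 → 9 → 8; its vertices are {3, 8, 9}.

3, 8, 9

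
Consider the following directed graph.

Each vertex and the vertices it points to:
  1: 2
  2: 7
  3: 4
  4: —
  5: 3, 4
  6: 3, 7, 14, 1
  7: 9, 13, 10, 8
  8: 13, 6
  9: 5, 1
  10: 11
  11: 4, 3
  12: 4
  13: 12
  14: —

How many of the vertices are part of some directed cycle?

6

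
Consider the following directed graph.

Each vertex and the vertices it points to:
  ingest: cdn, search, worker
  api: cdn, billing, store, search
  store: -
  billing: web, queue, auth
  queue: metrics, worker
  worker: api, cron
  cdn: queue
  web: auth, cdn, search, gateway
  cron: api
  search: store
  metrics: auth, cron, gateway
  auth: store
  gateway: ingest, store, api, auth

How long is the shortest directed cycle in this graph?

4

For each vertex v, BFS finds the shortest path from v back to v.
The shortest such closed walk is billing → web → gateway → api → billing, length 4.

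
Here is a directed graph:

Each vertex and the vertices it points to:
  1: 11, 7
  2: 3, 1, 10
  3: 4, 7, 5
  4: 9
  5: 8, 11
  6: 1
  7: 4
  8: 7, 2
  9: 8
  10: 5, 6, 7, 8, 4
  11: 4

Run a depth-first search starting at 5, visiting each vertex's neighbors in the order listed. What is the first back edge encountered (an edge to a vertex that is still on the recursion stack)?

DFS from 5 (visiting each vertex's neighbors in the order listed); mark gray on enter, black on exit:
5 gray
  8 gray
    7 gray
      4 gray
        9 gray
          9→8: 8 is gray → back edge
First back edge: 9 → 8.

9->8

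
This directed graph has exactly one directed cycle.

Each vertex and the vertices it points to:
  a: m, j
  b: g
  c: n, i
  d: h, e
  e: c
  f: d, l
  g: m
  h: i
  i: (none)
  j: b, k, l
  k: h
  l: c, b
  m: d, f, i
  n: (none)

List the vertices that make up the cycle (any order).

DFS with gray/black marking from m:
m gray
  d gray
    h gray
      i gray
      i black
    h black
    e gray
      c gray
        n gray
        n black
        c→i: i black — skip
      c black
    e black
  d black
  f gray
    f→d: d black — skip
    l gray
      l→c: c black — skip
      b gray
        g gray
          g→m: m is gray → back edge
Back edge closes the cycle m → f → l → b → g → m; its vertices are {b, f, g, l, m}.

b, f, g, l, m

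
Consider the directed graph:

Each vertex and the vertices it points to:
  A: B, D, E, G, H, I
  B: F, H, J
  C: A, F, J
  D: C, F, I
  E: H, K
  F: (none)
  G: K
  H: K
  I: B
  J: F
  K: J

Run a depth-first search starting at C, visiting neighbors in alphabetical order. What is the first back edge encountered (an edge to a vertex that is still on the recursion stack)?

D→C

DFS from C (visiting neighbors in alphabetical order); mark gray on enter, black on exit:
C gray
  A gray
    B gray
      F gray
      F black
      H gray
        K gray
          J gray
            J→F: F black — skip
          J black
        K black
      H black
      B→J: J black — skip
    B black
    D gray
      D→C: C is gray → back edge
First back edge: D → C.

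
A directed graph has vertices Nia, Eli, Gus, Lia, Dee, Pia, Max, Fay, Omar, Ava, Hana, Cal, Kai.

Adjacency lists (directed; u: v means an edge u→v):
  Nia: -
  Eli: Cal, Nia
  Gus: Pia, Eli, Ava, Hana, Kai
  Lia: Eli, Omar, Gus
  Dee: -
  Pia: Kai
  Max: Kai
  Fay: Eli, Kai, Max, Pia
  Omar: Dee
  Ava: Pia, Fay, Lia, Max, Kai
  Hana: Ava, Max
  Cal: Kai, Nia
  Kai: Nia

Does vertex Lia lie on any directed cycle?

Yes

Lia is on a cycle iff Lia can reach itself via ≥1 edge.
Lia → Gus → Ava → Lia — yes.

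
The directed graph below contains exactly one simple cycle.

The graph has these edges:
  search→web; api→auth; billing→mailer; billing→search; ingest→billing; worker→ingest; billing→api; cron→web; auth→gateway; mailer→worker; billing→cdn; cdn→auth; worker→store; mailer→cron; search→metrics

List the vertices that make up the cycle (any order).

ingest, mailer, worker, billing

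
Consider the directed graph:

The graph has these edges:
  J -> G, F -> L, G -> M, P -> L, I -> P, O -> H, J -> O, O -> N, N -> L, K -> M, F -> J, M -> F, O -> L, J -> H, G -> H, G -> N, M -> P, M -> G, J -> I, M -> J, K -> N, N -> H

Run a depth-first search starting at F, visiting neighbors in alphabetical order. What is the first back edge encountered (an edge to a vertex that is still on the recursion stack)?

DFS from F (visiting neighbors in alphabetical order); mark gray on enter, black on exit:
F gray
  J gray
    G gray
      H gray
      H black
      M gray
        M→F: F is gray → back edge
First back edge: M → F.

M→F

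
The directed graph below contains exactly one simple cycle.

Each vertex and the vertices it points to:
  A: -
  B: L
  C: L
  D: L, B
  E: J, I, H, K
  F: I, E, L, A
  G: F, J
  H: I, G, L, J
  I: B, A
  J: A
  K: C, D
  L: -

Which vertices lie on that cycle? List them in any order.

DFS with gray/black marking from F:
F gray
  I gray
    B gray
      L gray
      L black
    B black
    A gray
    A black
  I black
  E gray
    J gray
      J→A: A black — skip
    J black
    E→I: I black — skip
    H gray
      H→I: I black — skip
      G gray
        G→F: F is gray → back edge
Back edge closes the cycle F → E → H → G → F; its vertices are {E, F, G, H}.

E, F, G, H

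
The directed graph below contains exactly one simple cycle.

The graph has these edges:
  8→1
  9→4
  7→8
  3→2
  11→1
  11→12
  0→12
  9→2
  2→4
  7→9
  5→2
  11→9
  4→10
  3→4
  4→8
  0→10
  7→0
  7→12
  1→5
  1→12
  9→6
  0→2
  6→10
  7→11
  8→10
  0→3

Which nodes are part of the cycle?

1, 2, 4, 5, 8

DFS with gray/black marking from 8:
8 gray
  10 gray
  10 black
  1 gray
    12 gray
    12 black
    5 gray
      2 gray
        4 gray
          4→10: 10 black — skip
          4→8: 8 is gray → back edge
Back edge closes the cycle 8 → 1 → 5 → 2 → 4 → 8; its vertices are {1, 2, 4, 5, 8}.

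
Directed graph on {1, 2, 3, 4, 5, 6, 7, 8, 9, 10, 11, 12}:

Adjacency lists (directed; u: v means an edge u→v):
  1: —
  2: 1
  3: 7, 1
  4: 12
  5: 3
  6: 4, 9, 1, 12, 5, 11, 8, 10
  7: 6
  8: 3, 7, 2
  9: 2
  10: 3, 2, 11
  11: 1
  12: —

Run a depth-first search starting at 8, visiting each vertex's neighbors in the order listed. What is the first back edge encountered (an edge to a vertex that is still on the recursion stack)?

5->3

DFS from 8 (visiting each vertex's neighbors in the order listed); mark gray on enter, black on exit:
8 gray
  3 gray
    7 gray
      6 gray
        4 gray
          12 gray
          12 black
        4 black
        9 gray
          2 gray
            1 gray
            1 black
          2 black
        9 black
        6→1: 1 black — skip
        6→12: 12 black — skip
        5 gray
          5→3: 3 is gray → back edge
First back edge: 5 → 3.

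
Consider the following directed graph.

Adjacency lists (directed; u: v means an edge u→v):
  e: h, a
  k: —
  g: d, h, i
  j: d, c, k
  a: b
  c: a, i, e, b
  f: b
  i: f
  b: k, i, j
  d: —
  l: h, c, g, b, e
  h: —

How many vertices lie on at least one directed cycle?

7

A vertex is on a directed cycle iff it belongs to a strongly connected component of size ≥ 2 (or has a self-loop).
The vertices on cycles are {a, b, c, e, f, i, j} — 7 in total.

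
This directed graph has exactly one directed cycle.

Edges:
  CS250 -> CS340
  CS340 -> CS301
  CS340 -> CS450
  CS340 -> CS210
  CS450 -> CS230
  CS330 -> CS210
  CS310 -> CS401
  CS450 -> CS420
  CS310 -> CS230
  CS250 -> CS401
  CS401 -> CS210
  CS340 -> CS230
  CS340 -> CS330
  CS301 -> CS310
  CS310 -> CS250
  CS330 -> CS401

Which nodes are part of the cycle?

CS250, CS301, CS310, CS340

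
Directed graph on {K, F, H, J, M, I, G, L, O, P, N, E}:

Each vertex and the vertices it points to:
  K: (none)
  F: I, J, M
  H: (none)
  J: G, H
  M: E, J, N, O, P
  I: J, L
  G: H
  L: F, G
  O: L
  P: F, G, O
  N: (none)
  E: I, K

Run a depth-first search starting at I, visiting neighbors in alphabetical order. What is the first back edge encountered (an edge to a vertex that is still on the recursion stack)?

DFS from I (visiting neighbors in alphabetical order); mark gray on enter, black on exit:
I gray
  J gray
    G gray
      H gray
      H black
    G black
    J→H: H black — skip
  J black
  L gray
    F gray
      F→I: I is gray → back edge
First back edge: F → I.

F->I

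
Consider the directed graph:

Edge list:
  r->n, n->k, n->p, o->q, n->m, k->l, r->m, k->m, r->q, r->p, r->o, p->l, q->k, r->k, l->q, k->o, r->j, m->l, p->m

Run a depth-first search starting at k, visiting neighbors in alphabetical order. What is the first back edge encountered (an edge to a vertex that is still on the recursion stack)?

q→k

DFS from k (visiting neighbors in alphabetical order); mark gray on enter, black on exit:
k gray
  l gray
    q gray
      q→k: k is gray → back edge
First back edge: q → k.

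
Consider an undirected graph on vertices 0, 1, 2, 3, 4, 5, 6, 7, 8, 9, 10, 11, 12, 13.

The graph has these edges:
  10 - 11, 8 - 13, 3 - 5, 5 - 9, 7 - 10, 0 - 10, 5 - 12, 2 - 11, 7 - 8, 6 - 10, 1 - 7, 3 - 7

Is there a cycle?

No

DFS, tracking each vertex's parent; an edge to a visited non-parent vertex closes a cycle.
Start from 5:
visit 5 (parent –)
  visit 3 (parent 5)
    visit 7 (parent 3)
      visit 10 (parent 7)
        visit 11 (parent 10)
          11–10: parent, skip
          visit 2 (parent 11)
            2–11: parent, skip
        visit 6 (parent 10)
          6–10: parent, skip
        10–7: parent, skip
        visit 0 (parent 10)
          0–10: parent, skip
      7–3: parent, skip
      visit 1 (parent 7)
        1–7: parent, skip
      visit 8 (parent 7)
        visit 13 (parent 8)
          13–8: parent, skip
        8–7: parent, skip
    3–5: parent, skip
  visit 12 (parent 5)
    12–5: parent, skip
  visit 9 (parent 5)
    9–5: parent, skip
visit 4 (parent –)
No non-parent visited neighbor found — the graph is a forest.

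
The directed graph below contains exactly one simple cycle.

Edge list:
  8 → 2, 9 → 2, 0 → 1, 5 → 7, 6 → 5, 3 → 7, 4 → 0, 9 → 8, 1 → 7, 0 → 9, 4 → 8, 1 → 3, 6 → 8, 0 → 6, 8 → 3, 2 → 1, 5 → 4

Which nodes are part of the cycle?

DFS with gray/black marking from 4:
4 gray
  0 gray
    1 gray
      7 gray
      7 black
      3 gray
        3→7: 7 black — skip
      3 black
    1 black
    6 gray
      5 gray
        5→4: 4 is gray → back edge
Back edge closes the cycle 4 → 0 → 6 → 5 → 4; its vertices are {0, 4, 5, 6}.

0, 4, 5, 6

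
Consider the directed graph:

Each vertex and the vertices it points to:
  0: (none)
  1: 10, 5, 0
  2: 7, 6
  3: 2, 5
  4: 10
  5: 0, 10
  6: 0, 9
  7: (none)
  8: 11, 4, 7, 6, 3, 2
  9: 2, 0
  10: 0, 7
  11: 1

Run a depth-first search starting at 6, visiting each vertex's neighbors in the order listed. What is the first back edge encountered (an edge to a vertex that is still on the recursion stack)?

2->6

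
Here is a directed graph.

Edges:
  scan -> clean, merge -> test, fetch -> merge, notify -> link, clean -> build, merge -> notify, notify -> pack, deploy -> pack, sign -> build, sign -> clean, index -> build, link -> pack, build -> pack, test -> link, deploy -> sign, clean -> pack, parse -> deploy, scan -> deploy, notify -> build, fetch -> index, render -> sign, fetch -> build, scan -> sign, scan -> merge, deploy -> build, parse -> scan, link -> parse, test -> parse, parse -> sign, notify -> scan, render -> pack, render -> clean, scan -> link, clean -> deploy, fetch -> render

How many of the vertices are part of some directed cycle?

9

A vertex is on a directed cycle iff it belongs to a strongly connected component of size ≥ 2 (or has a self-loop).
The vertices on cycles are {link, scan, sign, test, clean, merge, parse, deploy, notify} — 9 in total.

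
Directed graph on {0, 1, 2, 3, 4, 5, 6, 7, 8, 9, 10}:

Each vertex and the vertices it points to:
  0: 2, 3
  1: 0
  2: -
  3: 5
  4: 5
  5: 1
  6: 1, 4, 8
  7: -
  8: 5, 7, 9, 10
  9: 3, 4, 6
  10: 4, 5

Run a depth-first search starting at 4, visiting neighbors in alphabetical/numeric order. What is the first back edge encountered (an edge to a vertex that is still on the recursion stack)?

DFS from 4 (visiting neighbors in alphabetical/numeric order); mark gray on enter, black on exit:
4 gray
  5 gray
    1 gray
      0 gray
        2 gray
        2 black
        3 gray
          3→5: 5 is gray → back edge
First back edge: 3 → 5.

3→5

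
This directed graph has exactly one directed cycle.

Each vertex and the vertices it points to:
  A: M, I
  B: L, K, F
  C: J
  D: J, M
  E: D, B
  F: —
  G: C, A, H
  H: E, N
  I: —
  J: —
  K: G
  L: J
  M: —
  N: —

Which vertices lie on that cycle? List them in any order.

B, E, G, H, K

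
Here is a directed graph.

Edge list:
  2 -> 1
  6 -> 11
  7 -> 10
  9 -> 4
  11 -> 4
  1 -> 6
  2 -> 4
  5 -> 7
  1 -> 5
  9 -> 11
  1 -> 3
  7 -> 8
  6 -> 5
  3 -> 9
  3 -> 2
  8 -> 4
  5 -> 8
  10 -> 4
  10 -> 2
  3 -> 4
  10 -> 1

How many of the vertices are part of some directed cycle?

A vertex is on a directed cycle iff it belongs to a strongly connected component of size ≥ 2 (or has a self-loop).
The vertices on cycles are {1, 2, 3, 5, 6, 7, 10} — 7 in total.

7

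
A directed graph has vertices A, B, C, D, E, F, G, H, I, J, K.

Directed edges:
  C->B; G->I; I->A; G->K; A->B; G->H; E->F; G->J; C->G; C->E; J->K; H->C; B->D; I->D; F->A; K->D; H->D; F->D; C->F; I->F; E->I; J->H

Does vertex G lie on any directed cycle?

G is on a cycle iff G can reach itself via ≥1 edge.
G → H → C → G — yes.

Yes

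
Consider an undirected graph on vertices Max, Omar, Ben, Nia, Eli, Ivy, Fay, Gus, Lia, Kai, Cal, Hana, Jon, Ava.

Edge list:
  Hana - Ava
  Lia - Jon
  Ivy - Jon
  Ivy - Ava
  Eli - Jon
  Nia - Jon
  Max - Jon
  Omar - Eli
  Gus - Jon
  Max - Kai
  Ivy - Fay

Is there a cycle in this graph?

No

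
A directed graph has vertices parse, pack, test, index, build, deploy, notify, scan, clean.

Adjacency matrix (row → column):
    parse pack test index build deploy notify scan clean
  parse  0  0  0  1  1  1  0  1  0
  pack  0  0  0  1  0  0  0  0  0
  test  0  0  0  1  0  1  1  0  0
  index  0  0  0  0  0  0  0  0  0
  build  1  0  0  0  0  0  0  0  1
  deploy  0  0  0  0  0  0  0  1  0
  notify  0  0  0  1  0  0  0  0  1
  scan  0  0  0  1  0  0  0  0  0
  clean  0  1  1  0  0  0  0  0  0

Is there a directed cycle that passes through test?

test is on a cycle iff test can reach itself via ≥1 edge.
test → notify → clean → test — yes.

Yes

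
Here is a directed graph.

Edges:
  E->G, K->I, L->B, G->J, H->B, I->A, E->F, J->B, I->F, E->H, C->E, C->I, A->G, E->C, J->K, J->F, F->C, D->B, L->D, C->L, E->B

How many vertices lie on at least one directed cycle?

8

A vertex is on a directed cycle iff it belongs to a strongly connected component of size ≥ 2 (or has a self-loop).
The vertices on cycles are {A, C, E, F, G, I, J, K} — 8 in total.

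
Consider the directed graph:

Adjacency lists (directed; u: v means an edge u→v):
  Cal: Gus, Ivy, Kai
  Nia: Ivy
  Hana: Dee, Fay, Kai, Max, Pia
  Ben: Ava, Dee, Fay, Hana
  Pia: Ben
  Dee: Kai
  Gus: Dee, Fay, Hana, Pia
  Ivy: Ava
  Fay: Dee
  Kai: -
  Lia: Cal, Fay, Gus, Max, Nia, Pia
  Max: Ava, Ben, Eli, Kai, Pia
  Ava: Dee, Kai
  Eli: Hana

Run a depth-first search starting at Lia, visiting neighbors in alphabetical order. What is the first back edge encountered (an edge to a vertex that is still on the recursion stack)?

DFS from Lia (visiting neighbors in alphabetical order); mark gray on enter, black on exit:
Lia gray
  Cal gray
    Gus gray
      Dee gray
        Kai gray
        Kai black
      Dee black
      Fay gray
        Fay→Dee: Dee black — skip
      Fay black
      Hana gray
        Hana→Dee: Dee black — skip
        Hana→Fay: Fay black — skip
        Hana→Kai: Kai black — skip
        Max gray
          Ava gray
            Ava→Dee: Dee black — skip
            Ava→Kai: Kai black — skip
          Ava black
          Ben gray
            Ben→Ava: Ava black — skip
            Ben→Dee: Dee black — skip
            Ben→Fay: Fay black — skip
            Ben→Hana: Hana is gray → back edge
First back edge: Ben → Hana.

Ben→Hana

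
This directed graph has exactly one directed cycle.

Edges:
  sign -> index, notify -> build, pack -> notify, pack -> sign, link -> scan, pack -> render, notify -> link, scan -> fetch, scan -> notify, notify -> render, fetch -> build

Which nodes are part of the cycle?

link, scan, notify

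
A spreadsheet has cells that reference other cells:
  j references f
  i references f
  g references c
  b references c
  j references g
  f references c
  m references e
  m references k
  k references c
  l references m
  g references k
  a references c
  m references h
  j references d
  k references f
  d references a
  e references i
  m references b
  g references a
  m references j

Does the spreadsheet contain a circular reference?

No

DFS with white/gray/black marking, starting from m:
m gray
  h gray
  h black
  j gray
    g gray
      a gray
        c gray
        c black
      a black
      k gray
        f gray
          f→c: c black — skip
        f black
        k→c: c black — skip
      k black
      g→c: c black — skip
    g black
    d gray
      d→a: a black — skip
    d black
    j→f: f black — skip
  j black
  m→k: k black — skip
  e gray
    i gray
      i→f: f black — skip
    i black
  e black
  b gray
    b→c: c black — skip
  b black
m black
l gray
  l→m: m black — skip
l black
Every edge goes to a white or black vertex — no back edge, so the graph is acyclic.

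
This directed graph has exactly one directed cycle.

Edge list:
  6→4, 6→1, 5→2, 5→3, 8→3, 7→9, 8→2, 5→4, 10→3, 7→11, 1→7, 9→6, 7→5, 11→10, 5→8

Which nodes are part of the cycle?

1, 6, 7, 9

DFS with gray/black marking from 7:
7 gray
  11 gray
    10 gray
      3 gray
      3 black
    10 black
  11 black
  9 gray
    6 gray
      1 gray
        1→7: 7 is gray → back edge
Back edge closes the cycle 7 → 9 → 6 → 1 → 7; its vertices are {1, 6, 7, 9}.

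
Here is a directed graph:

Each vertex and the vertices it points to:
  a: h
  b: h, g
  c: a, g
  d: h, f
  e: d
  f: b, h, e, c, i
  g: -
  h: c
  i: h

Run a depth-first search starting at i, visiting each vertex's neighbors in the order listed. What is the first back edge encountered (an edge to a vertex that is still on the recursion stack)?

a->h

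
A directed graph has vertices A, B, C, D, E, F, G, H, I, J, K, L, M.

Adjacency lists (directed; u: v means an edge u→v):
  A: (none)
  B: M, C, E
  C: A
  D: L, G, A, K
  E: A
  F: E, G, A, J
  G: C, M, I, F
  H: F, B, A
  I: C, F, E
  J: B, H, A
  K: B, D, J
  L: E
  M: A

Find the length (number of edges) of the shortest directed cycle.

2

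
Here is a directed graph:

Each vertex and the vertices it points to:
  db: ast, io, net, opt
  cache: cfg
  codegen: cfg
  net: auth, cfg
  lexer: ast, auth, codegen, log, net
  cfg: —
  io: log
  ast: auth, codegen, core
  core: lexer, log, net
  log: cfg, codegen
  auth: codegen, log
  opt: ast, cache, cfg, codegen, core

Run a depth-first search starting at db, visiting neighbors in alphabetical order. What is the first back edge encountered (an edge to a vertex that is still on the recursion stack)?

lexer->ast

DFS from db (visiting neighbors in alphabetical order); mark gray on enter, black on exit:
db gray
  ast gray
    auth gray
      codegen gray
        cfg gray
        cfg black
      codegen black
      log gray
        log→cfg: cfg black — skip
        log→codegen: codegen black — skip
      log black
    auth black
    ast→codegen: codegen black — skip
    core gray
      lexer gray
        lexer→ast: ast is gray → back edge
First back edge: lexer → ast.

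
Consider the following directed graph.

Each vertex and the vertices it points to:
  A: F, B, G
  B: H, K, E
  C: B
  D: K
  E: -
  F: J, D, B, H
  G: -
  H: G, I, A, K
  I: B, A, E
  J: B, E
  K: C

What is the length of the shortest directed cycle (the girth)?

3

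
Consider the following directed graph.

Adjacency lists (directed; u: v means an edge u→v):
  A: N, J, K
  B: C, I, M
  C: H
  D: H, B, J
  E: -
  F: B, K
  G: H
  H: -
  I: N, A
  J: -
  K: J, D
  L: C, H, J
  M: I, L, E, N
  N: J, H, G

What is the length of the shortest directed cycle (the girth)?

For each vertex v, BFS finds the shortest path from v back to v.
The shortest such closed walk is B → I → A → K → D → B, length 5.

5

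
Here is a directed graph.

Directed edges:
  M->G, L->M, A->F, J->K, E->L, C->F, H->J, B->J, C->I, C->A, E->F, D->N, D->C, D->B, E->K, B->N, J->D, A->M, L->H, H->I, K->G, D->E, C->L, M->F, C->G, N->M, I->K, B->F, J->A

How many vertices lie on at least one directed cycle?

7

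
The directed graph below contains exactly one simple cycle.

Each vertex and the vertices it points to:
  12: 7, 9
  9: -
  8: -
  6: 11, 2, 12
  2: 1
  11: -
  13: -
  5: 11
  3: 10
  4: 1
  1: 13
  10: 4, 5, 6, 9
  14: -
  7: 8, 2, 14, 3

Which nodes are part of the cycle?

DFS with gray/black marking from 7:
7 gray
  8 gray
  8 black
  2 gray
    1 gray
      13 gray
      13 black
    1 black
  2 black
  14 gray
  14 black
  3 gray
    10 gray
      4 gray
        4→1: 1 black — skip
      4 black
      5 gray
        11 gray
        11 black
      5 black
      6 gray
        6→11: 11 black — skip
        6→2: 2 black — skip
        12 gray
          12→7: 7 is gray → back edge
Back edge closes the cycle 7 → 3 → 10 → 6 → 12 → 7; its vertices are {3, 6, 7, 10, 12}.

3, 6, 7, 10, 12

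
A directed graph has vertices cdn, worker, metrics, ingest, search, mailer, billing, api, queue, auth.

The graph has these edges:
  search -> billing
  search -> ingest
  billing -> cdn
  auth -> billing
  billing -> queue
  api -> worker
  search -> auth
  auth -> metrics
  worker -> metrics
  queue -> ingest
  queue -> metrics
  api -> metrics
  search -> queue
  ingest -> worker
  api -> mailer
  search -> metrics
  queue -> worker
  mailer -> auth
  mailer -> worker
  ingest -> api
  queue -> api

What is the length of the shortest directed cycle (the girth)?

For each vertex v, BFS finds the shortest path from v back to v.
The shortest such closed walk is billing → queue → api → mailer → auth → billing, length 5.

5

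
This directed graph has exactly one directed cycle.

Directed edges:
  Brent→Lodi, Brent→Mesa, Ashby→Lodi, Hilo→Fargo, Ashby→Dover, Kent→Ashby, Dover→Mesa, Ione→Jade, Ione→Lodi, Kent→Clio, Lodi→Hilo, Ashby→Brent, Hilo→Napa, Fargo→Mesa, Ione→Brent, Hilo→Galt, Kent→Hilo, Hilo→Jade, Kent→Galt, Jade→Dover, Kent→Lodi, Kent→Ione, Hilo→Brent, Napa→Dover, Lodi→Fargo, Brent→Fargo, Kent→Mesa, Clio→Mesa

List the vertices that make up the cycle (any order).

Hilo, Lodi, Brent

DFS with gray/black marking from Hilo:
Hilo gray
  Brent gray
    Lodi gray
      Fargo gray
        Mesa gray
        Mesa black
      Fargo black
      Lodi→Hilo: Hilo is gray → back edge
Back edge closes the cycle Hilo → Brent → Lodi → Hilo; its vertices are {Hilo, Lodi, Brent}.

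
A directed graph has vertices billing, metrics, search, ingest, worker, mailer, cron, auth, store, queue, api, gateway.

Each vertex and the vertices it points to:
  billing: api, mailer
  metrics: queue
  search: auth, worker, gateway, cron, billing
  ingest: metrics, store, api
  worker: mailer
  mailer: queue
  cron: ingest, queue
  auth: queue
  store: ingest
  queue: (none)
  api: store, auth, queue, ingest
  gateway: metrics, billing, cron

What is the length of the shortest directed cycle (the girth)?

2

For each vertex v, BFS finds the shortest path from v back to v.
The shortest such closed walk is ingest → api → ingest, length 2.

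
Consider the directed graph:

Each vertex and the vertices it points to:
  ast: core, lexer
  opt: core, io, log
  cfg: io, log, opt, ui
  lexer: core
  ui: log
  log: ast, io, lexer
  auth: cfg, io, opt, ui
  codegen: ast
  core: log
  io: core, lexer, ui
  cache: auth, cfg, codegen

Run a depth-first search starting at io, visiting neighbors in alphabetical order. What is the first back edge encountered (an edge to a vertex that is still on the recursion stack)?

ast->core

DFS from io (visiting neighbors in alphabetical order); mark gray on enter, black on exit:
io gray
  core gray
    log gray
      ast gray
        ast→core: core is gray → back edge
First back edge: ast → core.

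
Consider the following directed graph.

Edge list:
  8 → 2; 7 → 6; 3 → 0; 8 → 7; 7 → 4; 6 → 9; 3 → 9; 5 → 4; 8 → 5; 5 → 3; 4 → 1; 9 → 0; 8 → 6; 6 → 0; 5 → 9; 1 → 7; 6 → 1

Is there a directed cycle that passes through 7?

Yes

7 is on a cycle iff 7 can reach itself via ≥1 edge.
7 → 4 → 1 → 7 — yes.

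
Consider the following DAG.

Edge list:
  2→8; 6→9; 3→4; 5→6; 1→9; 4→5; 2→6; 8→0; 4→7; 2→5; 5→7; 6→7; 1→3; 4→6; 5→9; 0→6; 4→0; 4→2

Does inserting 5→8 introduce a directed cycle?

No

Adding 5→8 creates a cycle iff 8 can already reach 5.
Explore from 8: no path reaches 5. The graph stays acyclic.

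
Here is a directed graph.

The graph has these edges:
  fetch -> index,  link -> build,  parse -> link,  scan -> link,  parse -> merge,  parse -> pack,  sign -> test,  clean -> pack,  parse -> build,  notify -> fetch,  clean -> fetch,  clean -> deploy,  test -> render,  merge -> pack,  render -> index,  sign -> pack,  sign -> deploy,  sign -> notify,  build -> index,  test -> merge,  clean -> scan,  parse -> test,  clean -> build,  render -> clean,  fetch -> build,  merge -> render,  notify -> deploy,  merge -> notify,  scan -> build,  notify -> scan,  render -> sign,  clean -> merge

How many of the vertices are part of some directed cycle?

5

A vertex is on a directed cycle iff it belongs to a strongly connected component of size ≥ 2 (or has a self-loop).
The vertices on cycles are {sign, test, clean, merge, render} — 5 in total.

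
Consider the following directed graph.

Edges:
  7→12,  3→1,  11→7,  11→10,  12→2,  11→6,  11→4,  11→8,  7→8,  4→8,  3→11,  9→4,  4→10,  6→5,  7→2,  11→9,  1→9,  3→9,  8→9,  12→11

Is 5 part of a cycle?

No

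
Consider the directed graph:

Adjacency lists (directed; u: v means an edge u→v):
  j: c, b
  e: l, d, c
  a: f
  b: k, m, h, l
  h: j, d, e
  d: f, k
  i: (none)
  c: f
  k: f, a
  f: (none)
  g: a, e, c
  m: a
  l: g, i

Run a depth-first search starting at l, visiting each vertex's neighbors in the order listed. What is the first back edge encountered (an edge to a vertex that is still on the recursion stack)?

e->l

DFS from l (visiting each vertex's neighbors in the order listed); mark gray on enter, black on exit:
l gray
  g gray
    a gray
      f gray
      f black
    a black
    e gray
      e→l: l is gray → back edge
First back edge: e → l.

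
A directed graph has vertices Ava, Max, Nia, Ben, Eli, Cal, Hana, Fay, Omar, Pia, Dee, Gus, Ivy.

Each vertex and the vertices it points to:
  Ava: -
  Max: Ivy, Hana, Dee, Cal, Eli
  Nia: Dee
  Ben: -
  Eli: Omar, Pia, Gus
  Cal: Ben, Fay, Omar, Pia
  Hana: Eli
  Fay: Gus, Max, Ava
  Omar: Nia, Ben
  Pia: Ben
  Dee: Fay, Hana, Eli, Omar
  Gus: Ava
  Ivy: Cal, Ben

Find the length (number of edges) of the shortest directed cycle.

3

For each vertex v, BFS finds the shortest path from v back to v.
The shortest such closed walk is Nia → Dee → Omar → Nia, length 3.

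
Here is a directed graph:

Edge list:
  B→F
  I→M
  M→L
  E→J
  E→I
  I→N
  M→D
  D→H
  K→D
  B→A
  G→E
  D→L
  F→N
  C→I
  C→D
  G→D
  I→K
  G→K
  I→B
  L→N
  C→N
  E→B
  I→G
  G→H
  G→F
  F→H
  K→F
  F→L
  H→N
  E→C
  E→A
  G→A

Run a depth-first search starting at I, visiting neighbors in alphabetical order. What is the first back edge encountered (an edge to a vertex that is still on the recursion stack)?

C->I

DFS from I (visiting neighbors in alphabetical order); mark gray on enter, black on exit:
I gray
  B gray
    A gray
    A black
    F gray
      H gray
        N gray
        N black
      H black
      L gray
        L→N: N black — skip
      L black
      F→N: N black — skip
    F black
  B black
  G gray
    G→A: A black — skip
    D gray
      D→H: H black — skip
      D→L: L black — skip
    D black
    E gray
      E→A: A black — skip
      E→B: B black — skip
      C gray
        C→D: D black — skip
        C→I: I is gray → back edge
First back edge: C → I.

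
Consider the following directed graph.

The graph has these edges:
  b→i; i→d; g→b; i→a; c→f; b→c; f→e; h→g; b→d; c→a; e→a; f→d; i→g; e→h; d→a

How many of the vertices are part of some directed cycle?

A vertex is on a directed cycle iff it belongs to a strongly connected component of size ≥ 2 (or has a self-loop).
The vertices on cycles are {b, c, e, f, g, h, i} — 7 in total.

7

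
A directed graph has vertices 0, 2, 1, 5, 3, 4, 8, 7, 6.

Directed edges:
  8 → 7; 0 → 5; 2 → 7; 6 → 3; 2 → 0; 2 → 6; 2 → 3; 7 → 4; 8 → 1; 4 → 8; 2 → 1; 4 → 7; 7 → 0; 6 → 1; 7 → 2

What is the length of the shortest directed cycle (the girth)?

For each vertex v, BFS finds the shortest path from v back to v.
The shortest such closed walk is 7 → 4 → 7, length 2.

2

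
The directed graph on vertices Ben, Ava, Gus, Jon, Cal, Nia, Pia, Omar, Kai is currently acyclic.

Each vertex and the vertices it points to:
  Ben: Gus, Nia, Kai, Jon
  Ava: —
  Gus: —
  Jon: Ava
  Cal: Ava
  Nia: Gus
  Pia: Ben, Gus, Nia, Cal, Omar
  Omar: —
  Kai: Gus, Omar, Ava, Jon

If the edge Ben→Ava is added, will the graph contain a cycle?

No

Adding Ben→Ava creates a cycle iff Ava can already reach Ben.
Explore from Ava: no path reaches Ben. The graph stays acyclic.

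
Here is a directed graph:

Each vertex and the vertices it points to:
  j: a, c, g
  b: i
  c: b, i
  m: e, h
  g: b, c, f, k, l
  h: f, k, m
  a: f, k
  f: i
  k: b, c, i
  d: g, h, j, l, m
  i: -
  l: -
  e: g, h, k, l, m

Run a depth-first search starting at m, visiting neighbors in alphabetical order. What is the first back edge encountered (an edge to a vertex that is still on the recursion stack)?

h->m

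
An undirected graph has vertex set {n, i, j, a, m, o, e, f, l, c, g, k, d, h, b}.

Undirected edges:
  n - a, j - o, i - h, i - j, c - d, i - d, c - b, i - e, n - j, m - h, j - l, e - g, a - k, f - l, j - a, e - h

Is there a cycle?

Yes

DFS, tracking each vertex's parent; an edge to a visited non-parent vertex closes a cycle.
Start from i:
visit i (parent –)
  visit e (parent i)
    e–i: parent, skip
    visit h (parent e)
      visit m (parent h)
        m–h: parent, skip
      h–e: parent, skip
      h–i: i visited and ≠ parent → cycle
Cycle: i – e – h – i.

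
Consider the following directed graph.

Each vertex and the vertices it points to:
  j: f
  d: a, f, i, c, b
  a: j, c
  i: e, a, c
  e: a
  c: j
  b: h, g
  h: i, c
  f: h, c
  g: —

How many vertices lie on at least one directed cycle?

A vertex is on a directed cycle iff it belongs to a strongly connected component of size ≥ 2 (or has a self-loop).
The vertices on cycles are {a, c, e, f, h, i, j} — 7 in total.

7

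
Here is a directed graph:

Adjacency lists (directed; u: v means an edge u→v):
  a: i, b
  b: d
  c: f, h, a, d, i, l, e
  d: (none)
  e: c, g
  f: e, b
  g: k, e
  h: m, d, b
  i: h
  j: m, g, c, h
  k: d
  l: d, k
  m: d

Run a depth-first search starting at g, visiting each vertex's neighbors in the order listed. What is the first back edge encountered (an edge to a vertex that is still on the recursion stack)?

DFS from g (visiting each vertex's neighbors in the order listed); mark gray on enter, black on exit:
g gray
  k gray
    d gray
    d black
  k black
  e gray
    c gray
      f gray
        f→e: e is gray → back edge
First back edge: f → e.

f->e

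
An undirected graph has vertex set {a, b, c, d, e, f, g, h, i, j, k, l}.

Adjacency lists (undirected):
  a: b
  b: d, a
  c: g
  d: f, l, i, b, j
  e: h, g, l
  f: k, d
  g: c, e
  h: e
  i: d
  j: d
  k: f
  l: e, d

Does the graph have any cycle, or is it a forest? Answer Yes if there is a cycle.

No

DFS, tracking each vertex's parent; an edge to a visited non-parent vertex closes a cycle.
Start from j:
visit j (parent –)
  visit d (parent j)
    visit f (parent d)
      visit k (parent f)
        k–f: parent, skip
      f–d: parent, skip
    visit l (parent d)
      visit e (parent l)
        visit h (parent e)
          h–e: parent, skip
        visit g (parent e)
          visit c (parent g)
            c–g: parent, skip
          g–e: parent, skip
        e–l: parent, skip
      l–d: parent, skip
    visit i (parent d)
      i–d: parent, skip
    visit b (parent d)
      b–d: parent, skip
      visit a (parent b)
        a–b: parent, skip
    d–j: parent, skip
No non-parent visited neighbor found — the graph is a forest.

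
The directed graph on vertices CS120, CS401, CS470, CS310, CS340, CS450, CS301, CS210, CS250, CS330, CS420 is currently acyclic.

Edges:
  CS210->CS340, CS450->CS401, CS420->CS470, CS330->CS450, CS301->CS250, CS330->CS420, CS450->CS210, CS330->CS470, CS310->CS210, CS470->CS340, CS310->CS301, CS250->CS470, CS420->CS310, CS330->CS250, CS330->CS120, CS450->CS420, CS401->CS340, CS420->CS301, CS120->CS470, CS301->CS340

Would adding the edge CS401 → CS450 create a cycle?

Yes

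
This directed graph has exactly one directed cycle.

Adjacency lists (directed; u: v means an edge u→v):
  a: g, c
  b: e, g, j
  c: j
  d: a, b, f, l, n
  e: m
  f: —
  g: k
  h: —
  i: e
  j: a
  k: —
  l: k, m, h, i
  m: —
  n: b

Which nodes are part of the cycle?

a, c, j

DFS with gray/black marking from a:
a gray
  g gray
    k gray
    k black
  g black
  c gray
    j gray
      j→a: a is gray → back edge
Back edge closes the cycle a → c → j → a; its vertices are {a, c, j}.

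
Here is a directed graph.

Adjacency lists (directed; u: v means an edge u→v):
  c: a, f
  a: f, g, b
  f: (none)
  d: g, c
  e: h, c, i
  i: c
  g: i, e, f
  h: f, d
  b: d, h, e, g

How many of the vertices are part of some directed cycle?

8

A vertex is on a directed cycle iff it belongs to a strongly connected component of size ≥ 2 (or has a self-loop).
The vertices on cycles are {a, b, c, d, e, g, h, i} — 8 in total.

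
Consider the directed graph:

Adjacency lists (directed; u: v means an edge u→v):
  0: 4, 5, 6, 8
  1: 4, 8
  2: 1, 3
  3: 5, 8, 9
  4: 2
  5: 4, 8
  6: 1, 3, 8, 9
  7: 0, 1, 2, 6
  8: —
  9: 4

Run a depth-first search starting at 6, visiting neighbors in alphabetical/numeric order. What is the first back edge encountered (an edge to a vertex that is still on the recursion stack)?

2->1

DFS from 6 (visiting neighbors in alphabetical/numeric order); mark gray on enter, black on exit:
6 gray
  1 gray
    4 gray
      2 gray
        2→1: 1 is gray → back edge
First back edge: 2 → 1.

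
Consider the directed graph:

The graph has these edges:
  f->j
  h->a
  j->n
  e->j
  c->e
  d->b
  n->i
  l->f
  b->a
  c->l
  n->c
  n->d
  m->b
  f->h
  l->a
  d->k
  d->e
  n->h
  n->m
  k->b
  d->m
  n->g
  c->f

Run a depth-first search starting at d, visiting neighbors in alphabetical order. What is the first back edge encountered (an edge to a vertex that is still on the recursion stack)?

c→e

DFS from d (visiting neighbors in alphabetical order); mark gray on enter, black on exit:
d gray
  b gray
    a gray
    a black
  b black
  e gray
    j gray
      n gray
        c gray
          c→e: e is gray → back edge
First back edge: c → e.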